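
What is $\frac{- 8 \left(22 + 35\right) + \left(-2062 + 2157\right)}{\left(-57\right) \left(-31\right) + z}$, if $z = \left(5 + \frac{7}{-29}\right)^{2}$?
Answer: $- \frac{303601}{1505091} \approx -0.20172$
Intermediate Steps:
$z = \frac{19044}{841}$ ($z = \left(5 + 7 \left(- \frac{1}{29}\right)\right)^{2} = \left(5 - \frac{7}{29}\right)^{2} = \left(\frac{138}{29}\right)^{2} = \frac{19044}{841} \approx 22.644$)
$\frac{- 8 \left(22 + 35\right) + \left(-2062 + 2157\right)}{\left(-57\right) \left(-31\right) + z} = \frac{- 8 \left(22 + 35\right) + \left(-2062 + 2157\right)}{\left(-57\right) \left(-31\right) + \frac{19044}{841}} = \frac{\left(-8\right) 57 + 95}{1767 + \frac{19044}{841}} = \frac{-456 + 95}{\frac{1505091}{841}} = \left(-361\right) \frac{841}{1505091} = - \frac{303601}{1505091}$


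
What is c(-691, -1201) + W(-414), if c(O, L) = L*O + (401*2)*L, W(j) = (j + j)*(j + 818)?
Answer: -467823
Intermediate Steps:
W(j) = 2*j*(818 + j) (W(j) = (2*j)*(818 + j) = 2*j*(818 + j))
c(O, L) = 802*L + L*O (c(O, L) = L*O + 802*L = 802*L + L*O)
c(-691, -1201) + W(-414) = -1201*(802 - 691) + 2*(-414)*(818 - 414) = -1201*111 + 2*(-414)*404 = -133311 - 334512 = -467823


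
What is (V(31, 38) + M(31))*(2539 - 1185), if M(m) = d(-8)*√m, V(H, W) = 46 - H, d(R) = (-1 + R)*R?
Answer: 20310 + 97488*√31 ≈ 5.6310e+5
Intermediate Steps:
d(R) = R*(-1 + R)
M(m) = 72*√m (M(m) = (-8*(-1 - 8))*√m = (-8*(-9))*√m = 72*√m)
(V(31, 38) + M(31))*(2539 - 1185) = ((46 - 1*31) + 72*√31)*(2539 - 1185) = ((46 - 31) + 72*√31)*1354 = (15 + 72*√31)*1354 = 20310 + 97488*√31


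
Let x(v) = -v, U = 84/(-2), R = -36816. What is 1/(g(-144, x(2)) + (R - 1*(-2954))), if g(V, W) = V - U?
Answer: -1/33964 ≈ -2.9443e-5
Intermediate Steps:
U = -42 (U = 84*(-½) = -42)
g(V, W) = 42 + V (g(V, W) = V - 1*(-42) = V + 42 = 42 + V)
1/(g(-144, x(2)) + (R - 1*(-2954))) = 1/((42 - 144) + (-36816 - 1*(-2954))) = 1/(-102 + (-36816 + 2954)) = 1/(-102 - 33862) = 1/(-33964) = -1/33964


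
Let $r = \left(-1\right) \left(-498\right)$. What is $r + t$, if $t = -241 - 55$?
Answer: $202$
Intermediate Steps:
$t = -296$
$r = 498$
$r + t = 498 - 296 = 202$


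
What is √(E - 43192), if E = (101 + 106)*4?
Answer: 2*I*√10591 ≈ 205.83*I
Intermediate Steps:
E = 828 (E = 207*4 = 828)
√(E - 43192) = √(828 - 43192) = √(-42364) = 2*I*√10591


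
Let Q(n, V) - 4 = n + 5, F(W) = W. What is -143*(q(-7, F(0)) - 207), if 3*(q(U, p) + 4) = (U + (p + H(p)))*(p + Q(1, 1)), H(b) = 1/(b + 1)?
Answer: 33033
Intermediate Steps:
H(b) = 1/(1 + b)
Q(n, V) = 9 + n (Q(n, V) = 4 + (n + 5) = 4 + (5 + n) = 9 + n)
q(U, p) = -4 + (10 + p)*(U + p + 1/(1 + p))/3 (q(U, p) = -4 + ((U + (p + 1/(1 + p)))*(p + (9 + 1)))/3 = -4 + ((U + p + 1/(1 + p))*(p + 10))/3 = -4 + ((U + p + 1/(1 + p))*(10 + p))/3 = -4 + ((10 + p)*(U + p + 1/(1 + p)))/3 = -4 + (10 + p)*(U + p + 1/(1 + p))/3)
-143*(q(-7, F(0)) - 207) = -143*((10 + 0 + (1 + 0)*(-12 + 0² + 10*(-7) + 10*0 - 7*0))/(3*(1 + 0)) - 207) = -143*((⅓)*(10 + 0 + 1*(-12 + 0 - 70 + 0 + 0))/1 - 207) = -143*((⅓)*1*(10 + 0 + 1*(-82)) - 207) = -143*((⅓)*1*(10 + 0 - 82) - 207) = -143*((⅓)*1*(-72) - 207) = -143*(-24 - 207) = -143*(-231) = 33033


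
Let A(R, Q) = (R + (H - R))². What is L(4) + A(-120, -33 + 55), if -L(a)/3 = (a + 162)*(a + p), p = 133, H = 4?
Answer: -68210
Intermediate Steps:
L(a) = -3*(133 + a)*(162 + a) (L(a) = -3*(a + 162)*(a + 133) = -3*(162 + a)*(133 + a) = -3*(133 + a)*(162 + a))
A(R, Q) = 16 (A(R, Q) = (R + (4 - R))² = 4² = 16)
L(4) + A(-120, -33 + 55) = (-64638 - 885*4 - 3*4²) + 16 = (-64638 - 3540 - 3*16) + 16 = (-64638 - 3540 - 48) + 16 = -68226 + 16 = -68210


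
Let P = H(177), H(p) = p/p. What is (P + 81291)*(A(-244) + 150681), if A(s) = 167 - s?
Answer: 12282570864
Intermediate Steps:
H(p) = 1
P = 1
(P + 81291)*(A(-244) + 150681) = (1 + 81291)*((167 - 1*(-244)) + 150681) = 81292*((167 + 244) + 150681) = 81292*(411 + 150681) = 81292*151092 = 12282570864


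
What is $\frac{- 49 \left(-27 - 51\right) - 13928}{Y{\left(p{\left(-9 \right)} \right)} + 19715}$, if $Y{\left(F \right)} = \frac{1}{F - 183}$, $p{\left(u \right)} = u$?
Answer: $- \frac{1940352}{3785279} \approx -0.5126$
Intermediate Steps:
$Y{\left(F \right)} = \frac{1}{-183 + F}$
$\frac{- 49 \left(-27 - 51\right) - 13928}{Y{\left(p{\left(-9 \right)} \right)} + 19715} = \frac{- 49 \left(-27 - 51\right) - 13928}{\frac{1}{-183 - 9} + 19715} = \frac{\left(-49\right) \left(-78\right) - 13928}{\frac{1}{-192} + 19715} = \frac{3822 - 13928}{- \frac{1}{192} + 19715} = - \frac{10106}{\frac{3785279}{192}} = \left(-10106\right) \frac{192}{3785279} = - \frac{1940352}{3785279}$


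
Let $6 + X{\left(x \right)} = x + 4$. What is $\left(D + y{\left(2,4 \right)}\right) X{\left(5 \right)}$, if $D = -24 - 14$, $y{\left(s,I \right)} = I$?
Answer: $-102$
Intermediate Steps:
$X{\left(x \right)} = -2 + x$ ($X{\left(x \right)} = -6 + \left(x + 4\right) = -6 + \left(4 + x\right) = -2 + x$)
$D = -38$ ($D = -24 - 14 = -38$)
$\left(D + y{\left(2,4 \right)}\right) X{\left(5 \right)} = \left(-38 + 4\right) \left(-2 + 5\right) = \left(-34\right) 3 = -102$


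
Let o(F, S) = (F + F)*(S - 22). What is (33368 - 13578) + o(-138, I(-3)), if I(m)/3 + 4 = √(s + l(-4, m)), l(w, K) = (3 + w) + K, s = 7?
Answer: 29174 - 828*√3 ≈ 27740.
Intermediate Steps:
l(w, K) = 3 + K + w
I(m) = -12 + 3*√(6 + m) (I(m) = -12 + 3*√(7 + (3 + m - 4)) = -12 + 3*√(7 + (-1 + m)) = -12 + 3*√(6 + m))
o(F, S) = 2*F*(-22 + S) (o(F, S) = (2*F)*(-22 + S) = 2*F*(-22 + S))
(33368 - 13578) + o(-138, I(-3)) = (33368 - 13578) + 2*(-138)*(-22 + (-12 + 3*√(6 - 3))) = 19790 + 2*(-138)*(-22 + (-12 + 3*√3)) = 19790 + 2*(-138)*(-34 + 3*√3) = 19790 + (9384 - 828*√3) = 29174 - 828*√3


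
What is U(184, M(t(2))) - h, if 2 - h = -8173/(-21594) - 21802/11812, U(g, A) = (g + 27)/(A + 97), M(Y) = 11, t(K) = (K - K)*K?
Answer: -1737277339/1147807476 ≈ -1.5136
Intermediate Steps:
t(K) = 0 (t(K) = 0*K = 0)
U(g, A) = (27 + g)/(97 + A)
h = 110548696/31883541 (h = 2 - (-8173/(-21594) - 21802/11812) = 2 - (-8173*(-1/21594) - 21802*1/11812) = 2 - (8173/21594 - 10901/5906) = 2 - 1*(-46781614/31883541) = 2 + 46781614/31883541 = 110548696/31883541 ≈ 3.4673)
U(184, M(t(2))) - h = (27 + 184)/(97 + 11) - 1*110548696/31883541 = 211/108 - 110548696/31883541 = -1737277339/1147807476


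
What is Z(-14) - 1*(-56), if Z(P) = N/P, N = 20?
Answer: 382/7 ≈ 54.571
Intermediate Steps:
Z(P) = 20/P
Z(-14) - 1*(-56) = 20/(-14) - 1*(-56) = 20*(-1/14) + 56 = -10/7 + 56 = 382/7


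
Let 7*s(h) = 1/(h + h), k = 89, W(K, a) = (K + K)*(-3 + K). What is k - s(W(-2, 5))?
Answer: 24919/280 ≈ 88.996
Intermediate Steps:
W(K, a) = 2*K*(-3 + K) (W(K, a) = (2*K)*(-3 + K) = 2*K*(-3 + K))
s(h) = 1/(14*h) (s(h) = 1/(7*(h + h)) = 1/(7*((2*h))) = (1/(2*h))/7 = 1/(14*h))
k - s(W(-2, 5)) = 89 - 1/(14*(2*(-2)*(-3 - 2))) = 89 - 1/(14*(2*(-2)*(-5))) = 89 - 1/(14*20) = 89 - 1*1/280 = 89 - 1/280 = 24919/280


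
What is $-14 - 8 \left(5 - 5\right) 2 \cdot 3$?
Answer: $-14$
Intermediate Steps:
$-14 - 8 \left(5 - 5\right) 2 \cdot 3 = -14 - 8 \cdot 0 \cdot 6 = -14 - 0 = -14 + 0 = -14$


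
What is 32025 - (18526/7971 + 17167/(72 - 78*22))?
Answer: 46641373057/1456036 ≈ 32033.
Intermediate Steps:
32025 - (18526/7971 + 17167/(72 - 78*22)) = 32025 - (18526*(1/7971) + 17167/(72 - 1716)) = 32025 - (18526/7971 + 17167/(-1644)) = 32025 - (18526/7971 + 17167*(-1/1644)) = 32025 - (18526/7971 - 17167/1644) = 32025 - 1*(-11820157/1456036) = 32025 + 11820157/1456036 = 46641373057/1456036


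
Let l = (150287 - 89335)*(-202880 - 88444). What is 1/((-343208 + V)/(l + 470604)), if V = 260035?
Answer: 17756309844/83173 ≈ 2.1349e+5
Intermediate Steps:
l = -17756780448 (l = 60952*(-291324) = -17756780448)
1/((-343208 + V)/(l + 470604)) = 1/((-343208 + 260035)/(-17756780448 + 470604)) = 1/(-83173/(-17756309844)) = 1/(-83173*(-1/17756309844)) = 1/(83173/17756309844) = 17756309844/83173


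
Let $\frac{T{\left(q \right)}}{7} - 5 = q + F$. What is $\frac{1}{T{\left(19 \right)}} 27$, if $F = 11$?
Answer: $\frac{27}{245} \approx 0.1102$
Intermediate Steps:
$T{\left(q \right)} = 112 + 7 q$ ($T{\left(q \right)} = 35 + 7 \left(q + 11\right) = 35 + 7 \left(11 + q\right) = 35 + \left(77 + 7 q\right) = 112 + 7 q$)
$\frac{1}{T{\left(19 \right)}} 27 = \frac{1}{112 + 7 \cdot 19} \cdot 27 = \frac{1}{112 + 133} \cdot 27 = \frac{1}{245} \cdot 27 = \frac{27}{245}$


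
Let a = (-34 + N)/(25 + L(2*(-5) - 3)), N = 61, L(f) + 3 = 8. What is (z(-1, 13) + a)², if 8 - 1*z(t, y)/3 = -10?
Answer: 301401/100 ≈ 3014.0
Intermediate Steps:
L(f) = 5 (L(f) = -3 + 8 = 5)
z(t, y) = 54 (z(t, y) = 24 - 3*(-10) = 24 + 30 = 54)
a = 9/10 (a = (-34 + 61)/(25 + 5) = 27/30 = 27*(1/30) = 9/10 ≈ 0.90000)
(z(-1, 13) + a)² = (54 + 9/10)² = (549/10)² = 301401/100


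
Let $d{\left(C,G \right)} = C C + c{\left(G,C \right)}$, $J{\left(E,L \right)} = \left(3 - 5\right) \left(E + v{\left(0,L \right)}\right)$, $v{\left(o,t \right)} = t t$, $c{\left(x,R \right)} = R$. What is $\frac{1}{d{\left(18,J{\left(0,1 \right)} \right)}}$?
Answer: $\frac{1}{342} \approx 0.002924$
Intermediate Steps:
$v{\left(o,t \right)} = t^{2}$
$J{\left(E,L \right)} = - 2 E - 2 L^{2}$ ($J{\left(E,L \right)} = \left(3 - 5\right) \left(E + L^{2}\right) = - 2 \left(E + L^{2}\right) = - 2 E - 2 L^{2}$)
$d{\left(C,G \right)} = C + C^{2}$ ($d{\left(C,G \right)} = C C + C = C^{2} + C = C + C^{2}$)
$\frac{1}{d{\left(18,J{\left(0,1 \right)} \right)}} = \frac{1}{18 \left(1 + 18\right)} = \frac{1}{18 \cdot 19} = \frac{1}{342}$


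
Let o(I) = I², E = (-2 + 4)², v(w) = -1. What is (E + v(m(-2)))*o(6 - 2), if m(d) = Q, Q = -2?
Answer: 48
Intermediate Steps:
m(d) = -2
E = 4 (E = 2² = 4)
(E + v(m(-2)))*o(6 - 2) = (4 - 1)*(6 - 2)² = 3*4² = 3*16 = 48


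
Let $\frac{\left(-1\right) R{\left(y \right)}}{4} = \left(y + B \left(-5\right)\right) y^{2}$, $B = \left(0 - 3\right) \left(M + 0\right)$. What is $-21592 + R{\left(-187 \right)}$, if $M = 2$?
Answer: $21938940$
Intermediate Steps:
$B = -6$ ($B = \left(0 - 3\right) \left(2 + 0\right) = \left(-3\right) 2 = -6$)
$R{\left(y \right)} = - 4 y^{2} \left(30 + y\right)$ ($R{\left(y \right)} = - 4 \left(y - -30\right) y^{2} = - 4 \left(y + 30\right) y^{2} = - 4 \left(30 + y\right) y^{2} = - 4 y^{2} \left(30 + y\right)$)
$-21592 + R{\left(-187 \right)} = -21592 + 4 \left(-187\right)^{2} \left(-30 - -187\right) = -21592 + 4 \cdot 34969 \left(-30 + 187\right) = -21592 + 4 \cdot 34969 \cdot 157 = -21592 + 21960532 = 21938940$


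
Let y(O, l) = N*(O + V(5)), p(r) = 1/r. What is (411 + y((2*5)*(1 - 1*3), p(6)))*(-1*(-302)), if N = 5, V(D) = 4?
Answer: 99962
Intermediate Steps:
y(O, l) = 20 + 5*O (y(O, l) = 5*(O + 4) = 5*(4 + O) = 20 + 5*O)
(411 + y((2*5)*(1 - 1*3), p(6)))*(-1*(-302)) = (411 + (20 + 5*((2*5)*(1 - 1*3))))*(-1*(-302)) = (411 + (20 + 5*(10*(1 - 3))))*302 = (411 + (20 + 5*(10*(-2))))*302 = (411 + (20 + 5*(-20)))*302 = (411 + (20 - 100))*302 = (411 - 80)*302 = 331*302 = 99962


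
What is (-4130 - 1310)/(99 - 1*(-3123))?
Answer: -2720/1611 ≈ -1.6884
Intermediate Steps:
(-4130 - 1310)/(99 - 1*(-3123)) = -5440/(99 + 3123) = -5440/3222 = -5440*1/3222 = -2720/1611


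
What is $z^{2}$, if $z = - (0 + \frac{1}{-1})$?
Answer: $1$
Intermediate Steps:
$z = 1$ ($z = - (0 - 1) = \left(-1\right) \left(-1\right) = 1$)
$z^{2} = 1^{2} = 1$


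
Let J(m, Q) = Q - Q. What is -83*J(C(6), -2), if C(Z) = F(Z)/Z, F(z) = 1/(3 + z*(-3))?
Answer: 0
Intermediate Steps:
F(z) = 1/(3 - 3*z)
C(Z) = -1/(Z*(-3 + 3*Z)) (C(Z) = (-1/(-3 + 3*Z))/Z = -1/(Z*(-3 + 3*Z)))
J(m, Q) = 0
-83*J(C(6), -2) = -83*0 = 0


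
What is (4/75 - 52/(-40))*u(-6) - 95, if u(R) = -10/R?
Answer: -8347/90 ≈ -92.744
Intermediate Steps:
(4/75 - 52/(-40))*u(-6) - 95 = (4/75 - 52/(-40))*(-10/(-6)) - 95 = (4*(1/75) - 52*(-1/40))*(-10*(-1/6)) - 95 = (4/75 + 13/10)*(5/3) - 95 = (203/150)*(5/3) - 95 = 203/90 - 95 = -8347/90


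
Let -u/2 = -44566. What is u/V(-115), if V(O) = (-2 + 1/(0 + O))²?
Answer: 1178770700/53361 ≈ 22091.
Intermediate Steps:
u = 89132 (u = -2*(-44566) = 89132)
V(O) = (-2 + 1/O)²
u/V(-115) = 89132/(((-1 + 2*(-115))²/(-115)²)) = 89132/(((-1 - 230)²/13225)) = 89132/(((1/13225)*(-231)²)) = 89132/(((1/13225)*53361)) = 89132/(53361/13225) = 89132*(13225/53361) = 1178770700/53361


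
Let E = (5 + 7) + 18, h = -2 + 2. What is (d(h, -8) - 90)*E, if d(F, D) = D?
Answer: -2940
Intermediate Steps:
h = 0
E = 30 (E = 12 + 18 = 30)
(d(h, -8) - 90)*E = (-8 - 90)*30 = -98*30 = -2940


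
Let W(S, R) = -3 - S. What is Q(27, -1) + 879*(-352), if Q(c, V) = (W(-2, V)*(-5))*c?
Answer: -309273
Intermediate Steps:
Q(c, V) = 5*c (Q(c, V) = ((-3 - 1*(-2))*(-5))*c = ((-3 + 2)*(-5))*c = (-1*(-5))*c = 5*c)
Q(27, -1) + 879*(-352) = 5*27 + 879*(-352) = 135 - 309408 = -309273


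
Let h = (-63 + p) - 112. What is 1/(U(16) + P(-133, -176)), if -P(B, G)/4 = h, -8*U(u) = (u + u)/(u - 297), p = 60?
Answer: 281/129264 ≈ 0.0021738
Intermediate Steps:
U(u) = -u/(4*(-297 + u)) (U(u) = -(u + u)/(8*(u - 297)) = -2*u/(8*(-297 + u)) = -u/(4*(-297 + u)))
h = -115 (h = (-63 + 60) - 112 = -3 - 112 = -115)
P(B, G) = 460 (P(B, G) = -4*(-115) = 460)
1/(U(16) + P(-133, -176)) = 1/(-1*16/(-1188 + 4*16) + 460) = 1/(-1*16/(-1188 + 64) + 460) = 1/(-1*16/(-1124) + 460) = 1/(-1*16*(-1/1124) + 460) = 1/(4/281 + 460) = 1/(129264/281) = 281/129264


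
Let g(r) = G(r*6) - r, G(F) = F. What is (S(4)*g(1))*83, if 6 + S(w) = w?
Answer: -830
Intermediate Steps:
S(w) = -6 + w
g(r) = 5*r (g(r) = r*6 - r = 6*r - r = 5*r)
(S(4)*g(1))*83 = ((-6 + 4)*(5*1))*83 = -2*5*83 = -10*83 = -830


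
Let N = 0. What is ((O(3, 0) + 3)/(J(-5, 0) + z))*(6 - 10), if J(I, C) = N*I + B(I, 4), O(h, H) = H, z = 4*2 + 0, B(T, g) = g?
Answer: -1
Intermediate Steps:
z = 8 (z = 8 + 0 = 8)
J(I, C) = 4 (J(I, C) = 0*I + 4 = 0 + 4 = 4)
((O(3, 0) + 3)/(J(-5, 0) + z))*(6 - 10) = ((0 + 3)/(4 + 8))*(6 - 10) = (3/12)*(-4) = (3*(1/12))*(-4) = (¼)*(-4) = -1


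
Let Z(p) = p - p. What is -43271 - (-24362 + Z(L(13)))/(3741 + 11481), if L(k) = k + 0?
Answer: -329323400/7611 ≈ -43269.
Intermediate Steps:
L(k) = k
Z(p) = 0
-43271 - (-24362 + Z(L(13)))/(3741 + 11481) = -43271 - (-24362 + 0)/(3741 + 11481) = -43271 - (-24362)/15222 = -43271 - 1*(-12181/7611) = -43271 + 12181/7611 = -329323400/7611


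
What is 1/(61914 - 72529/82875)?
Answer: 82875/5131050221 ≈ 1.6152e-5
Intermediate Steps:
1/(61914 - 72529/82875) = 1/(5131050221/82875) = 82875/5131050221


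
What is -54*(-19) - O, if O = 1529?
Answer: -503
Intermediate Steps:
-54*(-19) - O = -54*(-19) - 1*1529 = 1026 - 1529 = -503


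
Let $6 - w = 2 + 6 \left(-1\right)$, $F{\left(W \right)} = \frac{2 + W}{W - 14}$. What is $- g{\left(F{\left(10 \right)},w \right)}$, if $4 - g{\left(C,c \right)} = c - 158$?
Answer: $-152$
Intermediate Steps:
$F{\left(W \right)} = \frac{2 + W}{-14 + W}$
$w = 10$ ($w = 6 - \left(2 + 6 \left(-1\right)\right) = 6 - \left(2 - 6\right) = 6 - -4 = 6 + 4 = 10$)
$g{\left(C,c \right)} = 162 - c$ ($g{\left(C,c \right)} = 4 - \left(c - 158\right) = 4 - \left(-158 + c\right) = 162 - c$)
$- g{\left(F{\left(10 \right)},w \right)} = - (162 - 10) = \left(-1\right) 152 = -152$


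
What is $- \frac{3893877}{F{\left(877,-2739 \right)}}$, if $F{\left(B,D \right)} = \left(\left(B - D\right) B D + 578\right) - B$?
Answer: $\frac{3893877}{8686004747} \approx 0.00044829$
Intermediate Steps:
$F{\left(B,D \right)} = 578 - B + B D \left(B - D\right)$ ($F{\left(B,D \right)} = \left(B \left(B - D\right) D + 578\right) - B = \left(B D \left(B - D\right) + 578\right) - B = \left(578 + B D \left(B - D\right)\right) - B = 578 - B + B D \left(B - D\right)$)
$- \frac{3893877}{F{\left(877,-2739 \right)}} = - \frac{3893877}{578 - 877 - 2739 \cdot 877^{2} - 877 \left(-2739\right)^{2}} = - \frac{3893877}{578 - 877 - 2106644331 - 877 \cdot 7502121} = - \frac{3893877}{578 - 877 - 2106644331 - 6579360117} = - \frac{3893877}{-8686004747} = \left(-3893877\right) \left(- \frac{1}{8686004747}\right) = \frac{3893877}{8686004747}$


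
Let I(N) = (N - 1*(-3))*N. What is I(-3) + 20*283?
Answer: 5660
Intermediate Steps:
I(N) = N*(3 + N) (I(N) = (N + 3)*N = (3 + N)*N = N*(3 + N))
I(-3) + 20*283 = -3*(3 - 3) + 20*283 = -3*0 + 5660 = 0 + 5660 = 5660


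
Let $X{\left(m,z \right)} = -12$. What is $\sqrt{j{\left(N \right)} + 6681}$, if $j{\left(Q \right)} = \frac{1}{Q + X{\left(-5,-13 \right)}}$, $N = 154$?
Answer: $\frac{\sqrt{134715826}}{142} \approx 81.737$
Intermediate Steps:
$j{\left(Q \right)} = \frac{1}{-12 + Q}$ ($j{\left(Q \right)} = \frac{1}{Q - 12} = \frac{1}{-12 + Q}$)
$\sqrt{j{\left(N \right)} + 6681} = \sqrt{\frac{1}{-12 + 154} + 6681} = \sqrt{\frac{1}{142} + 6681} = \sqrt{\frac{948703}{142}} = \frac{\sqrt{134715826}}{142}$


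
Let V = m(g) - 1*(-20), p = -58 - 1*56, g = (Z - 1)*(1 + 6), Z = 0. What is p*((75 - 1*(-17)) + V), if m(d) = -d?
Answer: -13566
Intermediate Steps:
g = -7 (g = (0 - 1)*(1 + 6) = -1*7 = -7)
p = -114 (p = -58 - 56 = -114)
V = 27 (V = -1*(-7) - 1*(-20) = 7 + 20 = 27)
p*((75 - 1*(-17)) + V) = -114*((75 - 1*(-17)) + 27) = -114*((75 + 17) + 27) = -114*(92 + 27) = -114*119 = -13566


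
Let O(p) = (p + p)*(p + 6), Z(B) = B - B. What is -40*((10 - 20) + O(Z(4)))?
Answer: 400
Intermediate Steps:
Z(B) = 0
O(p) = 2*p*(6 + p) (O(p) = (2*p)*(6 + p) = 2*p*(6 + p))
-40*((10 - 20) + O(Z(4))) = -40*((10 - 20) + 2*0*(6 + 0)) = -40*(-10 + 2*0*6) = -40*(-10 + 0) = -40*(-10) = 400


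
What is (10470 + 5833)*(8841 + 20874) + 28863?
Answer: 484472508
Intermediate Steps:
(10470 + 5833)*(8841 + 20874) + 28863 = 16303*29715 + 28863 = 484443645 + 28863 = 484472508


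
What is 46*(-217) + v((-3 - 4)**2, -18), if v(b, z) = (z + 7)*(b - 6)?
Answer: -10455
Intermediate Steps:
v(b, z) = (-6 + b)*(7 + z) (v(b, z) = (7 + z)*(-6 + b) = (-6 + b)*(7 + z))
46*(-217) + v((-3 - 4)**2, -18) = 46*(-217) + (-42 - 6*(-18) + 7*(-3 - 4)**2 + (-3 - 4)**2*(-18)) = -9982 + (-42 + 108 + 7*(-7)**2 + (-7)**2*(-18)) = -9982 + (-42 + 108 + 7*49 + 49*(-18)) = -9982 + (-42 + 108 + 343 - 882) = -9982 - 473 = -10455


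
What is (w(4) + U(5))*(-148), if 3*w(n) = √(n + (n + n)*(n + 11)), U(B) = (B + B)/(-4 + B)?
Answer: -1480 - 296*√31/3 ≈ -2029.4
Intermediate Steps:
U(B) = 2*B/(-4 + B) (U(B) = (2*B)/(-4 + B) = 2*B/(-4 + B))
w(n) = √(n + 2*n*(11 + n))/3 (w(n) = √(n + (n + n)*(n + 11))/3 = √(n + (2*n)*(11 + n))/3 = √(n + 2*n*(11 + n))/3)
(w(4) + U(5))*(-148) = (√(4*(23 + 2*4))/3 + 2*5/(-4 + 5))*(-148) = (√(4*(23 + 8))/3 + 2*5/1)*(-148) = (√(4*31)/3 + 2*5*1)*(-148) = (√124/3 + 10)*(-148) = ((2*√31)/3 + 10)*(-148) = (2*√31/3 + 10)*(-148) = (10 + 2*√31/3)*(-148) = -1480 - 296*√31/3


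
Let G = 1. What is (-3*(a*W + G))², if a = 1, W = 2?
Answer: 81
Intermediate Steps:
(-3*(a*W + G))² = (-3*(1*2 + 1))² = (-3*(2 + 1))² = (-3*3)² = (-9)² = 81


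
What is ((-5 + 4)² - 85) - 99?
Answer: -183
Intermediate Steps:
((-5 + 4)² - 85) - 99 = ((-1)² - 85) - 99 = (1 - 85) - 99 = -84 - 99 = -183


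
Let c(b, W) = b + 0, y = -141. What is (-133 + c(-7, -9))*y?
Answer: 19740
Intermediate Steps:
c(b, W) = b
(-133 + c(-7, -9))*y = (-133 - 7)*(-141) = -140*(-141) = 19740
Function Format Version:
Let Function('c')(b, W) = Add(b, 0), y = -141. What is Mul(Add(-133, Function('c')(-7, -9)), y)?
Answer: 19740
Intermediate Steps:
Function('c')(b, W) = b
Mul(Add(-133, Function('c')(-7, -9)), y) = Mul(Add(-133, -7), -141) = Mul(-140, -141) = 19740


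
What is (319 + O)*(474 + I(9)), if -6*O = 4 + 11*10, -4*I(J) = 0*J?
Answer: 142200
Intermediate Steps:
I(J) = 0 (I(J) = -0*J = -¼*0 = 0)
O = -19 (O = -(4 + 11*10)/6 = -(4 + 110)/6 = -⅙*114 = -19)
(319 + O)*(474 + I(9)) = (319 - 19)*(474 + 0) = 300*474 = 142200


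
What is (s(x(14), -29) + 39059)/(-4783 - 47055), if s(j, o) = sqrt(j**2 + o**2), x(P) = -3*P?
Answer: -39059/51838 - sqrt(2605)/51838 ≈ -0.75447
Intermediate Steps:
(s(x(14), -29) + 39059)/(-4783 - 47055) = (sqrt((-3*14)**2 + (-29)**2) + 39059)/(-4783 - 47055) = (sqrt((-42)**2 + 841) + 39059)/(-51838) = (sqrt(1764 + 841) + 39059)*(-1/51838) = (sqrt(2605) + 39059)*(-1/51838) = (39059 + sqrt(2605))*(-1/51838) = -39059/51838 - sqrt(2605)/51838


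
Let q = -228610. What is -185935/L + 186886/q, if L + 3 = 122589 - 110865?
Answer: -22348545578/1339768905 ≈ -16.681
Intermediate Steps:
L = 11721 (L = -3 + (122589 - 110865) = -3 + 11724 = 11721)
-185935/L + 186886/q = -185935/11721 + 186886/(-228610) = -185935*1/11721 + 186886*(-1/228610) = -185935/11721 - 93443/114305 = -22348545578/1339768905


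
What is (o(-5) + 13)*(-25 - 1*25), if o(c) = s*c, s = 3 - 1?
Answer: -150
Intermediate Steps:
s = 2
o(c) = 2*c
(o(-5) + 13)*(-25 - 1*25) = (2*(-5) + 13)*(-25 - 1*25) = (-10 + 13)*(-25 - 25) = 3*(-50) = -150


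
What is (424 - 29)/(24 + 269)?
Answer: 395/293 ≈ 1.3481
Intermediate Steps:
(424 - 29)/(24 + 269) = 395/293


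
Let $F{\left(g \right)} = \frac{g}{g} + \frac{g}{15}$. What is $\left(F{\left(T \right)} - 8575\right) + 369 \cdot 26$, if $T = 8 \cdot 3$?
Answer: $\frac{5108}{5} \approx 1021.6$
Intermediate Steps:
$T = 24$
$F{\left(g \right)} = 1 + \frac{g}{15}$ ($F{\left(g \right)} = 1 + g \frac{1}{15} = 1 + \frac{g}{15}$)
$\left(F{\left(T \right)} - 8575\right) + 369 \cdot 26 = \left(\left(1 + \frac{1}{15} \cdot 24\right) - 8575\right) + 369 \cdot 26 = \left(\left(1 + \frac{8}{5}\right) - 8575\right) + 9594 = \left(\frac{13}{5} - 8575\right) + 9594 = - \frac{42862}{5} + 9594 = \frac{5108}{5}$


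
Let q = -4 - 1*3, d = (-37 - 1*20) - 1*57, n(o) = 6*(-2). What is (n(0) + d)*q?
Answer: 882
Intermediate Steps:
n(o) = -12
d = -114 (d = (-37 - 20) - 57 = -57 - 57 = -114)
q = -7 (q = -4 - 3 = -7)
(n(0) + d)*q = (-12 - 114)*(-7) = -126*(-7) = 882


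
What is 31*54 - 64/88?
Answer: 18406/11 ≈ 1673.3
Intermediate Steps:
31*54 - 64/88 = 1674 - 64*1/88 = 1674 - 8/11 = 18406/11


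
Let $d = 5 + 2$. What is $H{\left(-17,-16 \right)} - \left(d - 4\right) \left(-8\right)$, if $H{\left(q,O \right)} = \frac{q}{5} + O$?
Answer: $\frac{23}{5} \approx 4.6$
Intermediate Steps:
$d = 7$
$H{\left(q,O \right)} = O + \frac{q}{5}$ ($H{\left(q,O \right)} = q \frac{1}{5} + O = \frac{q}{5} + O = O + \frac{q}{5}$)
$H{\left(-17,-16 \right)} - \left(d - 4\right) \left(-8\right) = \left(-16 + \frac{1}{5} \left(-17\right)\right) - \left(7 - 4\right) \left(-8\right) = \left(-16 - \frac{17}{5}\right) - 3 \left(-8\right) = - \frac{97}{5} - -24 = - \frac{97}{5} + 24 = \frac{23}{5}$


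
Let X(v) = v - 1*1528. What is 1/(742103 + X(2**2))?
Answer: 1/740579 ≈ 1.3503e-6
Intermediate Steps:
X(v) = -1528 + v (X(v) = v - 1528 = -1528 + v)
1/(742103 + X(2**2)) = 1/(742103 + (-1528 + 2**2)) = 1/(742103 + (-1528 + 4)) = 1/(742103 - 1524) = 1/740579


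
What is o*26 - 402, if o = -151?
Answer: -4328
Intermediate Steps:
o*26 - 402 = -151*26 - 402 = -3926 - 402 = -4328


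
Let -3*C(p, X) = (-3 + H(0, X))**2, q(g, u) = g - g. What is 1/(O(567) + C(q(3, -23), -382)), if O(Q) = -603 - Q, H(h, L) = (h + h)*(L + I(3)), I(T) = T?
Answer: -1/1173 ≈ -0.00085251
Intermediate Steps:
q(g, u) = 0
H(h, L) = 2*h*(3 + L) (H(h, L) = (h + h)*(L + 3) = (2*h)*(3 + L) = 2*h*(3 + L))
C(p, X) = -3 (C(p, X) = -(-3 + 2*0*(3 + X))**2/3 = -(-3 + 0)**2/3 = -1/3*(-3)**2 = -1/3*9 = -3)
1/(O(567) + C(q(3, -23), -382)) = 1/((-603 - 1*567) - 3) = 1/((-603 - 567) - 3) = 1/(-1170 - 3) = 1/(-1173) = -1/1173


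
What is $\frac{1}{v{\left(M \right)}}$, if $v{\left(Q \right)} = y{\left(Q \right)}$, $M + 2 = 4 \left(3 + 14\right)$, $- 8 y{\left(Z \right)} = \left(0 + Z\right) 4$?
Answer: $- \frac{1}{33} \approx -0.030303$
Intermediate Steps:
$y{\left(Z \right)} = - \frac{Z}{2}$ ($y{\left(Z \right)} = - \frac{\left(0 + Z\right) 4}{8} = - \frac{Z 4}{8} = - \frac{4 Z}{8} = - \frac{Z}{2}$)
$M = 66$ ($M = -2 + 4 \left(3 + 14\right) = -2 + 4 \cdot 17 = -2 + 68 = 66$)
$v{\left(Q \right)} = - \frac{Q}{2}$
$\frac{1}{v{\left(M \right)}} = \frac{1}{\left(- \frac{1}{2}\right) 66} = \frac{1}{-33} = - \frac{1}{33}$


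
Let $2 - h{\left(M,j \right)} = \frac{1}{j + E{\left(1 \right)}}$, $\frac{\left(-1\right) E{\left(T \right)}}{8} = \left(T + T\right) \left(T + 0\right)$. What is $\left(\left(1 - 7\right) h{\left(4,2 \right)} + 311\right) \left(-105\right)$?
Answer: $-31350$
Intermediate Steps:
$E{\left(T \right)} = - 16 T^{2}$ ($E{\left(T \right)} = - 8 \left(T + T\right) \left(T + 0\right) = - 8 \cdot 2 T T = - 8 \cdot 2 T^{2} = - 16 T^{2}$)
$h{\left(M,j \right)} = 2 - \frac{1}{-16 + j}$ ($h{\left(M,j \right)} = 2 - \frac{1}{j - 16 \cdot 1^{2}} = 2 - \frac{1}{j - 16} = 2 - \frac{1}{-16 + j}$)
$\left(\left(1 - 7\right) h{\left(4,2 \right)} + 311\right) \left(-105\right) = \left(\left(1 - 7\right) \frac{-33 + 2 \cdot 2}{-16 + 2} + 311\right) \left(-105\right) = \left(- 6 \frac{-33 + 4}{-14} + 311\right) \left(-105\right) = \left(- 6 \left(\left(- \frac{1}{14}\right) \left(-29\right)\right) + 311\right) \left(-105\right) = \left(\left(-6\right) \frac{29}{14} + 311\right) \left(-105\right) = \left(- \frac{87}{7} + 311\right) \left(-105\right) = \frac{2090}{7} \left(-105\right) = -31350$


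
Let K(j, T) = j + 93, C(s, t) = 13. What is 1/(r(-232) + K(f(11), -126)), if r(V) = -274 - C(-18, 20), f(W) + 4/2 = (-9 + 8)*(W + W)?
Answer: -1/218 ≈ -0.0045872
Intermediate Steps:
f(W) = -2 - 2*W (f(W) = -2 + (-9 + 8)*(W + W) = -2 - 2*W)
K(j, T) = 93 + j
r(V) = -287 (r(V) = -274 - 1*13 = -274 - 13 = -287)
1/(r(-232) + K(f(11), -126)) = 1/(-287 + (93 + (-2 - 2*11))) = 1/(-287 + (93 + (-2 - 22))) = 1/(-287 + (93 - 24)) = 1/(-287 + 69) = 1/(-218) = -1/218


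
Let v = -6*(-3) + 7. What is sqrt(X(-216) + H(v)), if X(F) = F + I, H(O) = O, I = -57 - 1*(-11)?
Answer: I*sqrt(237) ≈ 15.395*I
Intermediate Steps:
v = 25 (v = 18 + 7 = 25)
I = -46 (I = -57 + 11 = -46)
X(F) = -46 + F (X(F) = F - 46 = -46 + F)
sqrt(X(-216) + H(v)) = sqrt((-46 - 216) + 25) = sqrt(-262 + 25) = sqrt(-237) = I*sqrt(237)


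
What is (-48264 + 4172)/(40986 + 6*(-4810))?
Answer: -22046/6063 ≈ -3.6362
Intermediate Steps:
(-48264 + 4172)/(40986 + 6*(-4810)) = -44092/(40986 - 28860) = -44092/12126 = -44092*1/12126 = -22046/6063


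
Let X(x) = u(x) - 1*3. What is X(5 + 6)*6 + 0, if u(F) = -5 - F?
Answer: -114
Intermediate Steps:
X(x) = -8 - x (X(x) = (-5 - x) - 1*3 = (-5 - x) - 3 = -8 - x)
X(5 + 6)*6 + 0 = (-8 - (5 + 6))*6 + 0 = (-8 - 1*11)*6 + 0 = (-8 - 11)*6 + 0 = -19*6 + 0 = -114 + 0 = -114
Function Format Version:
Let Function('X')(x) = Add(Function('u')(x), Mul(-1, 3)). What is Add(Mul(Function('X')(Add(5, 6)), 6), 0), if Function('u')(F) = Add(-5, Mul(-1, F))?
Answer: -114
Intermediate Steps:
Function('X')(x) = Add(-8, Mul(-1, x)) (Function('X')(x) = Add(Add(-5, Mul(-1, x)), Mul(-1, 3)) = Add(Add(-5, Mul(-1, x)), -3) = Add(-8, Mul(-1, x)))
Add(Mul(Function('X')(Add(5, 6)), 6), 0) = Add(Mul(Add(-8, Mul(-1, Add(5, 6))), 6), 0) = Add(Mul(Add(-8, Mul(-1, 11)), 6), 0) = Add(Mul(Add(-8, -11), 6), 0) = Add(Mul(-19, 6), 0) = Add(-114, 0) = -114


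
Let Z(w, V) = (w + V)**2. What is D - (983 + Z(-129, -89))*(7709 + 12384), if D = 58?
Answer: -974651093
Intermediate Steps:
Z(w, V) = (V + w)**2
D - (983 + Z(-129, -89))*(7709 + 12384) = 58 - (983 + (-89 - 129)**2)*(7709 + 12384) = 58 - (983 + (-218)**2)*20093 = 58 - (983 + 47524)*20093 = 58 - 48507*20093 = 58 - 1*974651151 = 58 - 974651151 = -974651093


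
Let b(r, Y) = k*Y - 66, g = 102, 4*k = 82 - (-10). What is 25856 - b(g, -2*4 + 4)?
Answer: 26014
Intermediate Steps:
k = 23 (k = (82 - (-10))/4 = (82 - 1*(-10))/4 = (82 + 10)/4 = (1/4)*92 = 23)
b(r, Y) = -66 + 23*Y (b(r, Y) = 23*Y - 66 = -66 + 23*Y)
25856 - b(g, -2*4 + 4) = 25856 - (-66 + 23*(-2*4 + 4)) = 25856 - (-66 + 23*(-8 + 4)) = 25856 - (-66 + 23*(-4)) = 25856 - (-66 - 92) = 25856 - 1*(-158) = 25856 + 158 = 26014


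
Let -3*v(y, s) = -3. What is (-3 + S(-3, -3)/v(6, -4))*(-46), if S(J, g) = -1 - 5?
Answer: 414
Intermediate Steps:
v(y, s) = 1 (v(y, s) = -⅓*(-3) = 1)
S(J, g) = -6
(-3 + S(-3, -3)/v(6, -4))*(-46) = (-3 - 6/1)*(-46) = (-3 - 6*1)*(-46) = (-3 - 6)*(-46) = -9*(-46) = 414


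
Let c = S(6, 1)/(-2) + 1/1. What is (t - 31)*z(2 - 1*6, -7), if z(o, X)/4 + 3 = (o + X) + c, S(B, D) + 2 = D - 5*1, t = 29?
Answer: 80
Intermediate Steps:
S(B, D) = -7 + D (S(B, D) = -2 + (D - 5*1) = -2 + (D - 5) = -2 + (-5 + D) = -7 + D)
c = 4 (c = (-7 + 1)/(-2) + 1/1 = -6*(-1/2) + 1*1 = 3 + 1 = 4)
z(o, X) = 4 + 4*X + 4*o (z(o, X) = -12 + 4*((o + X) + 4) = -12 + 4*((X + o) + 4) = -12 + 4*(4 + X + o) = -12 + (16 + 4*X + 4*o) = 4 + 4*X + 4*o)
(t - 31)*z(2 - 1*6, -7) = (29 - 31)*(4 + 4*(-7) + 4*(2 - 1*6)) = -2*(4 - 28 + 4*(2 - 6)) = -2*(4 - 28 + 4*(-4)) = -2*(4 - 28 - 16) = -2*(-40) = 80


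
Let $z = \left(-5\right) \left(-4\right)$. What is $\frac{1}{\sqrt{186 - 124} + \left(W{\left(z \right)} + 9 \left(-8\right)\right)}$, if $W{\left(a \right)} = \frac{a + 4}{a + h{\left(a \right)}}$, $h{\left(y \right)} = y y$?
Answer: $- \frac{44065}{3132187} - \frac{1225 \sqrt{62}}{6264374} \approx -0.015608$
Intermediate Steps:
$z = 20$
$h{\left(y \right)} = y^{2}$
$W{\left(a \right)} = \frac{4 + a}{a + a^{2}}$ ($W{\left(a \right)} = \frac{a + 4}{a + a^{2}} = \frac{4 + a}{a + a^{2}}$)
$\frac{1}{\sqrt{186 - 124} + \left(W{\left(z \right)} + 9 \left(-8\right)\right)} = \frac{1}{\sqrt{186 - 124} + \left(\frac{4 + 20}{20 \left(1 + 20\right)} + 9 \left(-8\right)\right)} = \frac{1}{\sqrt{62} - \left(72 - \frac{1}{20} \cdot \frac{1}{21} \cdot 24\right)} = \frac{1}{\sqrt{62} - \left(72 - \frac{2}{35}\right)} = \frac{1}{\sqrt{62} + \left(\frac{2}{35} - 72\right)} = \frac{1}{\sqrt{62} - \frac{2518}{35}} = \frac{1}{- \frac{2518}{35} + \sqrt{62}}$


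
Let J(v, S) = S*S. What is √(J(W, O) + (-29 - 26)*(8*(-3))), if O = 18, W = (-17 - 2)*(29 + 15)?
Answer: 2*√411 ≈ 40.546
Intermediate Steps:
W = -836 (W = -19*44 = -836)
J(v, S) = S²
√(J(W, O) + (-29 - 26)*(8*(-3))) = √(18² + (-29 - 26)*(8*(-3))) = √(324 - 55*(-24)) = √(324 + 1320) = √1644 = 2*√411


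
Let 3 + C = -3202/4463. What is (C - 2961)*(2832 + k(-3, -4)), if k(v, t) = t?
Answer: -37418778152/4463 ≈ -8.3842e+6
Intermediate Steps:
C = -16591/4463 (C = -3 - 3202/4463 = -16591/4463 ≈ -3.7175)
(C - 2961)*(2832 + k(-3, -4)) = (-16591/4463 - 2961)*(2832 - 4) = -13231534/4463*2828 = -37418778152/4463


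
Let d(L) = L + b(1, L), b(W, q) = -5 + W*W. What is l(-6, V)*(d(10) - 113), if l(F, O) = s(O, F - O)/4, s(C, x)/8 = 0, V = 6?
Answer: 0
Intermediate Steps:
b(W, q) = -5 + W²
d(L) = -4 + L (d(L) = L + (-5 + 1²) = L + (-5 + 1) = L - 4 = -4 + L)
s(C, x) = 0 (s(C, x) = 8*0 = 0)
l(F, O) = 0 (l(F, O) = 0/4 = 0*(¼) = 0)
l(-6, V)*(d(10) - 113) = 0*((-4 + 10) - 113) = 0*(6 - 113) = 0*(-107) = 0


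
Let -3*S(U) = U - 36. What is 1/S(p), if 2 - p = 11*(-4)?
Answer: -3/10 ≈ -0.30000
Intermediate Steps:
p = 46 (p = 2 - 11*(-4) = 2 - 1*(-44) = 2 + 44 = 46)
S(U) = 12 - U/3 (S(U) = -(U - 36)/3 = -(-36 + U)/3 = 12 - U/3)
1/S(p) = 1/(12 - ⅓*46) = 1/(12 - 46/3) = 1/(-10/3) = -3/10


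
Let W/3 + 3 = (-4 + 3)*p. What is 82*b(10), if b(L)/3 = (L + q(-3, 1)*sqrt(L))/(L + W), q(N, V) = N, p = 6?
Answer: -2460/17 + 738*sqrt(10)/17 ≈ -7.4258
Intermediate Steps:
W = -27 (W = -9 + 3*((-4 + 3)*6) = -9 + 3*(-1*6) = -9 + 3*(-6) = -9 - 18 = -27)
b(L) = 3*(L - 3*sqrt(L))/(-27 + L) (b(L) = 3*((L - 3*sqrt(L))/(L - 27)) = 3*((L - 3*sqrt(L))/(-27 + L)) = 3*(L - 3*sqrt(L))/(-27 + L))
82*b(10) = 82*(3*(10 - 3*sqrt(10))/(-27 + 10)) = 82*(3*(10 - 3*sqrt(10))/(-17)) = 82*(3*(-1/17)*(10 - 3*sqrt(10))) = 82*(-30/17 + 9*sqrt(10)/17) = -2460/17 + 738*sqrt(10)/17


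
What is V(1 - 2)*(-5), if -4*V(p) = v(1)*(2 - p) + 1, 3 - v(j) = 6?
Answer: -10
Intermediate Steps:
v(j) = -3 (v(j) = 3 - 1*6 = 3 - 6 = -3)
V(p) = 5/4 - 3*p/4 (V(p) = -(-3*(2 - p) + 1)/4 = -((-6 + 3*p) + 1)/4 = -(-5 + 3*p)/4 = 5/4 - 3*p/4)
V(1 - 2)*(-5) = (5/4 - 3*(1 - 2)/4)*(-5) = (5/4 - 3/4*(-1))*(-5) = (5/4 + 3/4)*(-5) = 2*(-5) = -10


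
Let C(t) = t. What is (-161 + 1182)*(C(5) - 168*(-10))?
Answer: 1720385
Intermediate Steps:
(-161 + 1182)*(C(5) - 168*(-10)) = (-161 + 1182)*(5 - 168*(-10)) = 1021*(5 + 1680) = 1021*1685 = 1720385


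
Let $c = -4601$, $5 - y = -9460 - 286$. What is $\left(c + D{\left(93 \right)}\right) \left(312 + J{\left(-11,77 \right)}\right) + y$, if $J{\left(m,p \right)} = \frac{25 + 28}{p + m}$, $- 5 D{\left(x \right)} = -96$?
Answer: $- \frac{93947695}{66} \approx -1.4235 \cdot 10^{6}$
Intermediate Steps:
$y = 9751$ ($y = 5 - \left(-9460 - 286\right) = 5 - -9746 = 5 + 9746 = 9751$)
$D{\left(x \right)} = \frac{96}{5}$ ($D{\left(x \right)} = \left(- \frac{1}{5}\right) \left(-96\right) = \frac{96}{5}$)
$J{\left(m,p \right)} = \frac{53}{m + p}$
$\left(c + D{\left(93 \right)}\right) \left(312 + J{\left(-11,77 \right)}\right) + y = \left(-4601 + \frac{96}{5}\right) \left(312 + \frac{53}{-11 + 77}\right) + 9751 = - \frac{22909 \left(312 + \frac{53}{66}\right)}{5} + 9751 = \left(- \frac{22909}{5}\right) \frac{20645}{66} + 9751 = - \frac{94591261}{66} + 9751 = - \frac{93947695}{66}$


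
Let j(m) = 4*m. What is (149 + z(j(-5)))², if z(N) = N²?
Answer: 301401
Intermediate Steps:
(149 + z(j(-5)))² = (149 + (4*(-5))²)² = (149 + (-20)²)² = (149 + 400)² = 549² = 301401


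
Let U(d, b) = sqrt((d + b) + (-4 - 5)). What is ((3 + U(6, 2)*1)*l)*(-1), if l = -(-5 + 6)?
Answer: 3 + I ≈ 3.0 + 1.0*I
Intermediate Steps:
U(d, b) = sqrt(-9 + b + d) (U(d, b) = sqrt((b + d) - 9) = sqrt(-9 + b + d))
l = -1 (l = -1*1 = -1)
((3 + U(6, 2)*1)*l)*(-1) = ((3 + sqrt(-9 + 2 + 6)*1)*(-1))*(-1) = ((3 + sqrt(-1)*1)*(-1))*(-1) = ((3 + I*1)*(-1))*(-1) = ((3 + I)*(-1))*(-1) = (-3 - I)*(-1) = 3 + I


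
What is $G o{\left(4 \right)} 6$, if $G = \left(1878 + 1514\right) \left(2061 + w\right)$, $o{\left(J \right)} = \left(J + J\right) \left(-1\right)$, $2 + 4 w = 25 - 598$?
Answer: $-312158976$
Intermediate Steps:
$w = - \frac{575}{4}$ ($w = - \frac{1}{2} + \frac{25 - 598}{4} = - \frac{1}{2} + \frac{1}{4} \left(-573\right) = - \frac{1}{2} - \frac{573}{4} = - \frac{575}{4} \approx -143.75$)
$o{\left(J \right)} = - 2 J$ ($o{\left(J \right)} = 2 J \left(-1\right) = - 2 J$)
$G = 6503312$ ($G = \left(1878 + 1514\right) \left(2061 - \frac{575}{4}\right) = 3392 \cdot \frac{7669}{4} = 6503312$)
$G o{\left(4 \right)} 6 = 6503312 \left(-2\right) 4 \cdot 6 = 6503312 \left(\left(-8\right) 6\right) = 6503312 \left(-48\right) = -312158976$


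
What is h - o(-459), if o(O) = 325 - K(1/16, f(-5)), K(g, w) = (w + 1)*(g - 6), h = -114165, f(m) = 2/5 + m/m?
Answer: -458017/4 ≈ -1.1450e+5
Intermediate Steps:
f(m) = 7/5 (f(m) = 2*(⅕) + 1 = ⅖ + 1 = 7/5)
K(g, w) = (1 + w)*(-6 + g)
o(O) = 1357/4 (o(O) = 325 - (-6 + 1/16 - 6*7/5 + (7/5)/16) = 325 - (-6 + 1/16 - 42/5 + (1/16)*(7/5)) = 325 - (-6 + 1/16 - 42/5 + 7/80) = 325 - 1*(-57/4) = 325 + 57/4 = 1357/4)
h - o(-459) = -114165 - 1*1357/4 = -114165 - 1357/4 = -458017/4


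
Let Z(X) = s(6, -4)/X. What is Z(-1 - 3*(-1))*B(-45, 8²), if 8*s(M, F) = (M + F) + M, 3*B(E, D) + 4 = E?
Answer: -49/6 ≈ -8.1667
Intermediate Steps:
B(E, D) = -4/3 + E/3
s(M, F) = M/4 + F/8 (s(M, F) = ((M + F) + M)/8 = ((F + M) + M)/8 = (F + 2*M)/8 = M/4 + F/8)
Z(X) = 1/X (Z(X) = ((¼)*6 + (⅛)*(-4))/X = (3/2 - ½)/X = 1/X)
Z(-1 - 3*(-1))*B(-45, 8²) = (-4/3 + (⅓)*(-45))/(-1 - 3*(-1)) = (-4/3 - 15)/(-1 + 3) = -49/3/2 = (½)*(-49/3) = -49/6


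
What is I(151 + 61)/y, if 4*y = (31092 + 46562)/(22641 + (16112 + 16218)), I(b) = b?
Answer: 23307704/38827 ≈ 600.30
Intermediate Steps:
y = 38827/109942 (y = ((31092 + 46562)/(22641 + (16112 + 16218)))/4 = (77654/(22641 + 32330))/4 = (77654/54971)/4 = (77654*(1/54971))/4 = (¼)*(77654/54971) = 38827/109942 ≈ 0.35316)
I(151 + 61)/y = (151 + 61)/(38827/109942) = 212*(109942/38827) = 23307704/38827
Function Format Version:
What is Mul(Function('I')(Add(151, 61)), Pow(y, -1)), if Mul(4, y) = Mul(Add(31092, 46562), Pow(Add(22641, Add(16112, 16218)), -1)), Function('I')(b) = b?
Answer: Rational(23307704, 38827) ≈ 600.30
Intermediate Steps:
y = Rational(38827, 109942) (y = Mul(Rational(1, 4), Mul(Add(31092, 46562), Pow(Add(22641, Add(16112, 16218)), -1))) = Mul(Rational(1, 4), Mul(77654, Pow(Add(22641, 32330), -1))) = Mul(Rational(1, 4), Mul(77654, Pow(54971, -1))) = Mul(Rational(1, 4), Mul(77654, Rational(1, 54971))) = Mul(Rational(1, 4), Rational(77654, 54971)) = Rational(38827, 109942) ≈ 0.35316)
Mul(Function('I')(Add(151, 61)), Pow(y, -1)) = Mul(Add(151, 61), Pow(Rational(38827, 109942), -1)) = Mul(212, Rational(109942, 38827)) = Rational(23307704, 38827)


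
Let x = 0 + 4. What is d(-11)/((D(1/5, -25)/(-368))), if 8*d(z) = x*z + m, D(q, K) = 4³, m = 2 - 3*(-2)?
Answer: 207/8 ≈ 25.875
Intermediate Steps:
x = 4
m = 8 (m = 2 + 6 = 8)
D(q, K) = 64
d(z) = 1 + z/2 (d(z) = (4*z + 8)/8 = (8 + 4*z)/8 = 1 + z/2)
d(-11)/((D(1/5, -25)/(-368))) = (1 + (½)*(-11))/((64/(-368))) = (1 - 11/2)/((64*(-1/368))) = -9/(2*(-4/23)) = -9/2*(-23/4) = 207/8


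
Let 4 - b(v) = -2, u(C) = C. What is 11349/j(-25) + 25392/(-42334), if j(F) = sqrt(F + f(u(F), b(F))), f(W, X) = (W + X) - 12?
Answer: -12696/21167 - 11349*I*sqrt(14)/28 ≈ -0.5998 - 1516.6*I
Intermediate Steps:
b(v) = 6 (b(v) = 4 - 1*(-2) = 4 + 2 = 6)
f(W, X) = -12 + W + X
j(F) = sqrt(-6 + 2*F) (j(F) = sqrt(F + (-12 + F + 6)) = sqrt(F + (-6 + F)) = sqrt(-6 + 2*F))
11349/j(-25) + 25392/(-42334) = 11349/(sqrt(-6 + 2*(-25))) + 25392/(-42334) = 11349/(sqrt(-6 - 50)) + 25392*(-1/42334) = 11349/(sqrt(-56)) - 12696/21167 = 11349/((2*I*sqrt(14))) - 12696/21167 = 11349*(-I*sqrt(14)/28) - 12696/21167 = -11349*I*sqrt(14)/28 - 12696/21167 = -12696/21167 - 11349*I*sqrt(14)/28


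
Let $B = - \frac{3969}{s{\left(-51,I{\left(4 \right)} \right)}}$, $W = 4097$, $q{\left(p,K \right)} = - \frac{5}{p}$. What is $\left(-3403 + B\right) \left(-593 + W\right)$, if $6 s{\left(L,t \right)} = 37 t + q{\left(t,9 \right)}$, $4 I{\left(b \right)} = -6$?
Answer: $- \frac{3231581520}{313} \approx -1.0325 \cdot 10^{7}$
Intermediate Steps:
$I{\left(b \right)} = - \frac{3}{2}$ ($I{\left(b \right)} = \frac{1}{4} \left(-6\right) = - \frac{3}{2}$)
$s{\left(L,t \right)} = - \frac{5}{6 t} + \frac{37 t}{6}$ ($s{\left(L,t \right)} = \frac{37 t - \frac{5}{t}}{6} = \frac{- \frac{5}{t} + 37 t}{6} = - \frac{5}{6 t} + \frac{37 t}{6}$)
$B = \frac{142884}{313}$ ($B = - \frac{3969}{\frac{1}{6} \frac{1}{- \frac{3}{2}} \left(-5 + 37 \left(- \frac{3}{2}\right)^{2}\right)} = - \frac{3969}{\frac{1}{6} \left(- \frac{2}{3}\right) \left(-5 + 37 \cdot \frac{9}{4}\right)} = - \frac{3969}{\frac{1}{6} \left(- \frac{2}{3}\right) \left(-5 + \frac{333}{4}\right)} = - \frac{3969}{\frac{1}{6} \left(- \frac{2}{3}\right) \frac{313}{4}} = - \frac{3969}{- \frac{313}{36}} = \left(-3969\right) \left(- \frac{36}{313}\right) = \frac{142884}{313} \approx 456.5$)
$\left(-3403 + B\right) \left(-593 + W\right) = \left(-3403 + \frac{142884}{313}\right) \left(-593 + 4097\right) = \left(- \frac{922255}{313}\right) 3504 = - \frac{3231581520}{313}$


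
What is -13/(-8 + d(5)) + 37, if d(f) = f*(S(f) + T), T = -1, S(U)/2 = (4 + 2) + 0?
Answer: 1726/47 ≈ 36.723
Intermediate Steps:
S(U) = 12 (S(U) = 2*((4 + 2) + 0) = 2*(6 + 0) = 2*6 = 12)
d(f) = 11*f (d(f) = f*(12 - 1) = f*11 = 11*f)
-13/(-8 + d(5)) + 37 = -13/(-8 + 11*5) + 37 = -13/(-8 + 55) + 37 = -13/47 + 37 = 1726/47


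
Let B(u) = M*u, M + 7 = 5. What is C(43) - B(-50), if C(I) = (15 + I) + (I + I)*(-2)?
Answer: -214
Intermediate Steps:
M = -2 (M = -7 + 5 = -2)
B(u) = -2*u
C(I) = 15 - 3*I (C(I) = (15 + I) + (2*I)*(-2) = (15 + I) - 4*I = 15 - 3*I)
C(43) - B(-50) = (15 - 3*43) - (-2)*(-50) = (15 - 129) - 1*100 = -114 - 100 = -214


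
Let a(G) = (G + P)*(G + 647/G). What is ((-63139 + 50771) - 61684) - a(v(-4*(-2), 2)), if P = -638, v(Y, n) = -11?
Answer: -119364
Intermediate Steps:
a(G) = (-638 + G)*(G + 647/G) (a(G) = (G - 638)*(G + 647/G) = (-638 + G)*(G + 647/G))
((-63139 + 50771) - 61684) - a(v(-4*(-2), 2)) = ((-63139 + 50771) - 61684) - (647 + (-11)² - 412786/(-11) - 638*(-11)) = (-12368 - 61684) - (647 + 121 - 412786*(-1/11) + 7018) = -74052 - (647 + 121 + 37526 + 7018) = -74052 - 1*45312 = -74052 - 45312 = -119364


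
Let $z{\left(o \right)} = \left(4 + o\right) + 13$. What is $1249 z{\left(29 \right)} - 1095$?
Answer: $56359$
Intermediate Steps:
$z{\left(o \right)} = 17 + o$
$1249 z{\left(29 \right)} - 1095 = 1249 \left(17 + 29\right) - 1095 = 1249 \cdot 46 - 1095 = 57454 - 1095 = 56359$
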